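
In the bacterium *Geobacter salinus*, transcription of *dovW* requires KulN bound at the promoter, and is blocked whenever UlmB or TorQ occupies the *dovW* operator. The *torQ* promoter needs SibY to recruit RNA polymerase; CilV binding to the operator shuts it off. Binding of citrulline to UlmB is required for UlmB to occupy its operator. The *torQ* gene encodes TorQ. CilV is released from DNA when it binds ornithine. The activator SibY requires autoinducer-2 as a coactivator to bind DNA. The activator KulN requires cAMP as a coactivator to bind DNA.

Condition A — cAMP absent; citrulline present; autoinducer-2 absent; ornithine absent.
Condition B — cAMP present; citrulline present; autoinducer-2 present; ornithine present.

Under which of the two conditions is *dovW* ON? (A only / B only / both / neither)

Condition A:
cAMP is absent, so KulN is inactive.
Citrulline is present, so UlmB is active.
Autoinducer-2 is absent, so SibY is inactive.
Ornithine is absent, so CilV is active.
With repressor CilV bound, *torQ* is not transcribed.
So TorQ is not produced.
With repressor UlmB bound, *dovW* is not transcribed.
→ *dovW* is OFF in A.
Condition B:
cAMP is present, so KulN is active.
Citrulline is present, so UlmB is active.
Autoinducer-2 is present, so SibY is active.
Ornithine is present, so CilV is inactive.
No repressor is bound and SibY is active, so *torQ* is transcribed.
So TorQ is produced and active.
With repressor UlmB bound, *dovW* is not transcribed.
→ *dovW* is OFF in B.

neither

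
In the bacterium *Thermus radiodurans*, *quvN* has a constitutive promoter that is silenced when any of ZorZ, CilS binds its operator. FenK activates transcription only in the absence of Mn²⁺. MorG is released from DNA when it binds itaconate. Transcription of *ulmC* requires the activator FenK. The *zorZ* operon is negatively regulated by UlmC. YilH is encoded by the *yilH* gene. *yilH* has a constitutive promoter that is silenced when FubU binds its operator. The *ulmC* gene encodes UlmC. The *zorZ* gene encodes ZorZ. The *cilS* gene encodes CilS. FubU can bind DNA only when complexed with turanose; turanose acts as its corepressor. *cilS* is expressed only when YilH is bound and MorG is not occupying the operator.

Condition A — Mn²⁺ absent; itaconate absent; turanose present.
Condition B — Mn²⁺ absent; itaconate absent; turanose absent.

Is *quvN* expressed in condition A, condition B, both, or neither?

Condition A:
Mn²⁺ is absent, so FenK is active.
No repressor is bound and FenK is active, so *ulmC* is transcribed.
So UlmC is produced and active.
With repressor UlmC bound, *zorZ* is not transcribed.
So ZorZ is not produced.
Itaconate is absent, so MorG is active.
Turanose is present, so FubU is active.
With repressor FubU bound, *yilH* is not transcribed.
So YilH is not produced.
With repressor MorG bound, *cilS* is not transcribed.
So CilS is not produced.
With no repressor bound, *quvN* is transcribed.
→ *quvN* is ON in A.
Condition B:
Mn²⁺ is absent, so FenK is active.
No repressor is bound and FenK is active, so *ulmC* is transcribed.
So UlmC is produced and active.
With repressor UlmC bound, *zorZ* is not transcribed.
So ZorZ is not produced.
Itaconate is absent, so MorG is active.
Turanose is absent, so FubU is inactive.
With no repressor bound, *yilH* is transcribed.
So YilH is produced and active.
With repressor MorG bound, *cilS* is not transcribed.
So CilS is not produced.
With no repressor bound, *quvN* is transcribed.
→ *quvN* is ON in B.

both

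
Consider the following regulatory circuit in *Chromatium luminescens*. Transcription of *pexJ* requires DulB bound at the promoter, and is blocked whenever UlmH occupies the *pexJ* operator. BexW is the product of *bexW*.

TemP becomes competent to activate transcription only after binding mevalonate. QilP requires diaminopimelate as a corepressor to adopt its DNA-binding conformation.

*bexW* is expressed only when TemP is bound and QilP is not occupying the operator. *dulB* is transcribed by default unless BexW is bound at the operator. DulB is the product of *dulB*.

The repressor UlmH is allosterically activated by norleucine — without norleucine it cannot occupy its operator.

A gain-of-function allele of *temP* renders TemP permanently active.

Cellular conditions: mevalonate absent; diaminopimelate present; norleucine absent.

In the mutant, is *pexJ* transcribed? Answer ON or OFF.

ON

TemP is constitutively active in this strain.
Diaminopimelate is present, so QilP is active.
With repressor QilP bound, *bexW* is not transcribed.
So BexW is not produced.
With no repressor bound, *dulB* is transcribed.
So DulB is produced and active.
Norleucine is absent, so UlmH is inactive.
No repressor is bound and DulB is active, so *pexJ* is transcribed.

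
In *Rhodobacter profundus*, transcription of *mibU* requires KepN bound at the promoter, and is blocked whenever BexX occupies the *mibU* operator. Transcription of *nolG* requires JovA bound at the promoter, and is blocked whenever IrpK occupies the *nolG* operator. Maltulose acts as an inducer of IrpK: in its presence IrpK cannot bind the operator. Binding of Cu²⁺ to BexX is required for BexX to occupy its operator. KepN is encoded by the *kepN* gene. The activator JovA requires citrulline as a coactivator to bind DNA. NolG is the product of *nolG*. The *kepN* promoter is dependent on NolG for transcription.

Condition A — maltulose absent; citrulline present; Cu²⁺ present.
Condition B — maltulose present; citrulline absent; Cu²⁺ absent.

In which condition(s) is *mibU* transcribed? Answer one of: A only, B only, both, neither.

neither

Condition A:
Maltulose is absent, so IrpK is active.
Citrulline is present, so JovA is active.
With repressor IrpK bound, *nolG* is not transcribed.
So NolG is not produced.
Required activator NolG is absent, so *kepN* is not transcribed.
So KepN is not produced.
Cu²⁺ is present, so BexX is active.
With repressor BexX bound, *mibU* is not transcribed.
→ *mibU* is OFF in A.
Condition B:
Maltulose is present, so IrpK is inactive.
Citrulline is absent, so JovA is inactive.
Required activator JovA is absent, so *nolG* is not transcribed.
So NolG is not produced.
Required activator NolG is absent, so *kepN* is not transcribed.
So KepN is not produced.
Cu²⁺ is absent, so BexX is inactive.
Required activator KepN is absent, so *mibU* is not transcribed.
→ *mibU* is OFF in B.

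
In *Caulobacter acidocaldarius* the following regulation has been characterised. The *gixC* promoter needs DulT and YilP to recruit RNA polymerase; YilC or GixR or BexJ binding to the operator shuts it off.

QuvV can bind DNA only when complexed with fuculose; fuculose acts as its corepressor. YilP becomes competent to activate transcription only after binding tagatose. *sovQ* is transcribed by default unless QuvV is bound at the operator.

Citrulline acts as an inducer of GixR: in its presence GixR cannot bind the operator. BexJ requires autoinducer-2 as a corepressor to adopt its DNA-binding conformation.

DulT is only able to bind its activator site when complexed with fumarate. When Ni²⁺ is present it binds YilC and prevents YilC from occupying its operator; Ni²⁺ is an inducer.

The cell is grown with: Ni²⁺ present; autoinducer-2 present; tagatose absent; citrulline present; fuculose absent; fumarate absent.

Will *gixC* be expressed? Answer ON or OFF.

Fumarate is absent, so DulT is inactive.
Ni²⁺ is present, so YilC is inactive.
Citrulline is present, so GixR is inactive.
Tagatose is absent, so YilP is inactive.
Autoinducer-2 is present, so BexJ is active.
With repressor BexJ bound, *gixC* is not transcribed.

OFF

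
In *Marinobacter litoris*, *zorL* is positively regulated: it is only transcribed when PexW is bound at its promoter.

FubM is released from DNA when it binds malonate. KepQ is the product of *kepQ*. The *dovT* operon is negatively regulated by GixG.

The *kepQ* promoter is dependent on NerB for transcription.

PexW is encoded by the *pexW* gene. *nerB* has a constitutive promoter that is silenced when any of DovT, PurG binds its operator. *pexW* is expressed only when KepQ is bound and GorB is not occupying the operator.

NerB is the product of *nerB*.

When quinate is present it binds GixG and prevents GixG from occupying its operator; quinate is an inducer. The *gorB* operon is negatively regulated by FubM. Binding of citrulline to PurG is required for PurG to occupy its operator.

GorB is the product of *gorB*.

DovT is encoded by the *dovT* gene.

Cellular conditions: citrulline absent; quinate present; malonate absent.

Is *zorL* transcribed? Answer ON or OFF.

Quinate is present, so GixG is inactive.
With no repressor bound, *dovT* is transcribed.
So DovT is produced and active.
Citrulline is absent, so PurG is inactive.
With repressor DovT bound, *nerB* is not transcribed.
So NerB is not produced.
Required activator NerB is absent, so *kepQ* is not transcribed.
So KepQ is not produced.
Malonate is absent, so FubM is active.
With repressor FubM bound, *gorB* is not transcribed.
So GorB is not produced.
Required activator KepQ is absent, so *pexW* is not transcribed.
So PexW is not produced.
Required activator PexW is absent, so *zorL* is not transcribed.

OFF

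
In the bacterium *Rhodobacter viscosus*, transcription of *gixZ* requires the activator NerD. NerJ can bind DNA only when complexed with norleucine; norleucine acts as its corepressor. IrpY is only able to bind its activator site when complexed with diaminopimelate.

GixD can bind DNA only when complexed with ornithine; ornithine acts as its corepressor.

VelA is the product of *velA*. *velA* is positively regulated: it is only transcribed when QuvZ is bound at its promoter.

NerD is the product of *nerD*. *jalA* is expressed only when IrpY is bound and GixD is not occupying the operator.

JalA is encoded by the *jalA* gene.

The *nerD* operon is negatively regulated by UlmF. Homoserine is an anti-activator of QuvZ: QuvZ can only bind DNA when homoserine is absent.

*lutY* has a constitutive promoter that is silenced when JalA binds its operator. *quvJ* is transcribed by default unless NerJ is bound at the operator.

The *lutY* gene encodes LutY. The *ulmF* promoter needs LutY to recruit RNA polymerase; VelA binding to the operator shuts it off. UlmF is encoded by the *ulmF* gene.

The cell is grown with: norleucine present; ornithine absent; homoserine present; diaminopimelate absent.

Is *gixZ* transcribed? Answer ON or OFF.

Diaminopimelate is absent, so IrpY is inactive.
Ornithine is absent, so GixD is inactive.
Required activator IrpY is absent, so *jalA* is not transcribed.
So JalA is not produced.
With no repressor bound, *lutY* is transcribed.
So LutY is produced and active.
Homoserine is present, so QuvZ is inactive.
Required activator QuvZ is absent, so *velA* is not transcribed.
So VelA is not produced.
No repressor is bound and LutY is active, so *ulmF* is transcribed.
So UlmF is produced and active.
With repressor UlmF bound, *nerD* is not transcribed.
So NerD is not produced.
Required activator NerD is absent, so *gixZ* is not transcribed.

OFF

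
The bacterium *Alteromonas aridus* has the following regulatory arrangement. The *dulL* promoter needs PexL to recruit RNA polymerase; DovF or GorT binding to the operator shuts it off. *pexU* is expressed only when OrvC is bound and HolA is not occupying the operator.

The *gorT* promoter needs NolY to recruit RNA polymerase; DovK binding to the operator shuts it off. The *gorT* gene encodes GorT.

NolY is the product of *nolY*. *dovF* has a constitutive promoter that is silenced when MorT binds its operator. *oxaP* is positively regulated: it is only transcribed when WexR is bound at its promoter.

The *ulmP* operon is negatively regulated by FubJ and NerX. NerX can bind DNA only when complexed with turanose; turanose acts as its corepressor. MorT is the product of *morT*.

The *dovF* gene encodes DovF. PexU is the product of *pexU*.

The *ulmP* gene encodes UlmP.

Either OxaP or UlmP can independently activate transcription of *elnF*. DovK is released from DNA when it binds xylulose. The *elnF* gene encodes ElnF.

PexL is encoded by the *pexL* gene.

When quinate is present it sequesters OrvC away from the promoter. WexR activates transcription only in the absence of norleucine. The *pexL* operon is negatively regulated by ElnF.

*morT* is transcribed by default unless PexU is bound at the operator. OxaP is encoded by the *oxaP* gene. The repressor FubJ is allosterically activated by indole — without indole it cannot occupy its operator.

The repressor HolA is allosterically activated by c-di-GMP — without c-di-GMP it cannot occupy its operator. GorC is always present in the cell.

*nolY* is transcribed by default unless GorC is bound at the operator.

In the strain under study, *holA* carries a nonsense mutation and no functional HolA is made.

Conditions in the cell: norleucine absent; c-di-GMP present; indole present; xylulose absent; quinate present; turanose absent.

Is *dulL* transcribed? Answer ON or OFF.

OFF

HolA is non-functional in this strain, so it has no effect.
Quinate is present, so OrvC is inactive.
Required activator OrvC is absent, so *pexU* is not transcribed.
So PexU is not produced.
With no repressor bound, *morT* is transcribed.
So MorT is produced and active.
With repressor MorT bound, *dovF* is not transcribed.
So DovF is not produced.
Norleucine is absent, so WexR is active.
No repressor is bound and WexR is active, so *oxaP* is transcribed.
So OxaP is produced and active.
Indole is present, so FubJ is active.
Turanose is absent, so NerX is inactive.
With repressor FubJ bound, *ulmP* is not transcribed.
So UlmP is not produced.
Activator OxaP is present, so *elnF* is transcribed.
So ElnF is produced and active.
With repressor ElnF bound, *pexL* is not transcribed.
So PexL is not produced.
Xylulose is absent, so DovK is active.
GorC is produced constitutively and is active.
With repressor GorC bound, *nolY* is not transcribed.
So NolY is not produced.
With repressor DovK bound, *gorT* is not transcribed.
So GorT is not produced.
Required activator PexL is absent, so *dulL* is not transcribed.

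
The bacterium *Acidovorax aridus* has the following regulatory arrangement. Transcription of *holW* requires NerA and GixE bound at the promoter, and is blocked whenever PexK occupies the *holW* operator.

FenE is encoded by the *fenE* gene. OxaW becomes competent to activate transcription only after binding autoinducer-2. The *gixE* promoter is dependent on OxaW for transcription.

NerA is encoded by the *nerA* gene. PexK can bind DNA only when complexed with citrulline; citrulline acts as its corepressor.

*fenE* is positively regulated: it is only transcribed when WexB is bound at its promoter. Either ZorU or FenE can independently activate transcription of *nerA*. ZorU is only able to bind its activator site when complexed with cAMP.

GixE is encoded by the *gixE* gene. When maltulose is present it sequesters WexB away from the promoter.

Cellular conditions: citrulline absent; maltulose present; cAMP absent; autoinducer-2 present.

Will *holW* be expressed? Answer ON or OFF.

OFF

Citrulline is absent, so PexK is inactive.
cAMP is absent, so ZorU is inactive.
Maltulose is present, so WexB is inactive.
Required activator WexB is absent, so *fenE* is not transcribed.
So FenE is not produced.
No activator is available at the *nerA* promoter, so *nerA* is not transcribed.
So NerA is not produced.
Autoinducer-2 is present, so OxaW is active.
No repressor is bound and OxaW is active, so *gixE* is transcribed.
So GixE is produced and active.
Required activator NerA is absent, so *holW* is not transcribed.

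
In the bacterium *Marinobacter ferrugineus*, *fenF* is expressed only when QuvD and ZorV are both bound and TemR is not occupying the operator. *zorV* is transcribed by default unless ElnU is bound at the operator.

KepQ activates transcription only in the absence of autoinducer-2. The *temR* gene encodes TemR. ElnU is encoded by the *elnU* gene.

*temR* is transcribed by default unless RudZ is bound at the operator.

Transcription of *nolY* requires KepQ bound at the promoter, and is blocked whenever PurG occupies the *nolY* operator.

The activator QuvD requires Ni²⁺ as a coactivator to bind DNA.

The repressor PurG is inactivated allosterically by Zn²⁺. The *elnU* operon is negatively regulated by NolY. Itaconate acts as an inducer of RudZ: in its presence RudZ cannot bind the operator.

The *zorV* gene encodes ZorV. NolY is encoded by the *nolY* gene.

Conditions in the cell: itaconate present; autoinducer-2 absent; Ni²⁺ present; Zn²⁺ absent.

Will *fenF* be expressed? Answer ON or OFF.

OFF

Ni²⁺ is present, so QuvD is active.
Itaconate is present, so RudZ is inactive.
With no repressor bound, *temR* is transcribed.
So TemR is produced and active.
Zn²⁺ is absent, so PurG is active.
Autoinducer-2 is absent, so KepQ is active.
With repressor PurG bound, *nolY* is not transcribed.
So NolY is not produced.
With no repressor bound, *elnU* is transcribed.
So ElnU is produced and active.
With repressor ElnU bound, *zorV* is not transcribed.
So ZorV is not produced.
With repressor TemR bound, *fenF* is not transcribed.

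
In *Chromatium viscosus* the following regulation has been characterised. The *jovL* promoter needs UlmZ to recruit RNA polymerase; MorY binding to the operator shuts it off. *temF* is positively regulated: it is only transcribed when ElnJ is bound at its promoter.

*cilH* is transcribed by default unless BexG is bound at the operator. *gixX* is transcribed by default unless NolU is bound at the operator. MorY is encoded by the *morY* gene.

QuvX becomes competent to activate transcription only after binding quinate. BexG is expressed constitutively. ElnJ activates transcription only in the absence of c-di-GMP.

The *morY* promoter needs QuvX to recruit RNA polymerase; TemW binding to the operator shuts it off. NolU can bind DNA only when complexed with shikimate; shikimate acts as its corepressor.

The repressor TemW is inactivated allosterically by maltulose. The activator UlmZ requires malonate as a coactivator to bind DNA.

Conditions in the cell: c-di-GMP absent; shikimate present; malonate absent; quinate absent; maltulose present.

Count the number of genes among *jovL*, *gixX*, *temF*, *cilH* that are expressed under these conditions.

Maltulose is present, so TemW is inactive.
Quinate is absent, so QuvX is inactive.
Required activator QuvX is absent, so *morY* is not transcribed.
So MorY is not produced.
Malonate is absent, so UlmZ is inactive.
Required activator UlmZ is absent, so *jovL* is not transcribed.
→ *jovL* is OFF.
Shikimate is present, so NolU is active.
With repressor NolU bound, *gixX* is not transcribed.
→ *gixX* is OFF.
c-di-GMP is absent, so ElnJ is active.
No repressor is bound and ElnJ is active, so *temF* is transcribed.
→ *temF* is ON.
BexG is produced constitutively and is active.
With repressor BexG bound, *cilH* is not transcribed.
→ *cilH* is OFF.
1 of the 4 genes is transcribed.

1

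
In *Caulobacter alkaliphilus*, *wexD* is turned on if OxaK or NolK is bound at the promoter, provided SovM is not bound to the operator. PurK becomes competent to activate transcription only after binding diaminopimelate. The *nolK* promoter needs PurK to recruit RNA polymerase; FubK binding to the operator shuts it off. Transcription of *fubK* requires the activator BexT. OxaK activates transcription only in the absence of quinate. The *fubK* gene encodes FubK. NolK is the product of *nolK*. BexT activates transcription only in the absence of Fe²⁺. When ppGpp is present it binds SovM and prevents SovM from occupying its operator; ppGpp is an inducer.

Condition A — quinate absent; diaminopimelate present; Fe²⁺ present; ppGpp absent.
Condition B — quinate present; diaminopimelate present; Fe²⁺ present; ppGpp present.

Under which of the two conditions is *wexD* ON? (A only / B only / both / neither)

Condition A:
Quinate is absent, so OxaK is active.
Diaminopimelate is present, so PurK is active.
Fe²⁺ is present, so BexT is inactive.
Required activator BexT is absent, so *fubK* is not transcribed.
So FubK is not produced.
No repressor is bound and PurK is active, so *nolK* is transcribed.
So NolK is produced and active.
ppGpp is absent, so SovM is active.
With repressor SovM bound, *wexD* is not transcribed.
→ *wexD* is OFF in A.
Condition B:
Quinate is present, so OxaK is inactive.
Diaminopimelate is present, so PurK is active.
Fe²⁺ is present, so BexT is inactive.
Required activator BexT is absent, so *fubK* is not transcribed.
So FubK is not produced.
No repressor is bound and PurK is active, so *nolK* is transcribed.
So NolK is produced and active.
ppGpp is present, so SovM is inactive.
Activator NolK is present, so *wexD* is transcribed.
→ *wexD* is ON in B.

B only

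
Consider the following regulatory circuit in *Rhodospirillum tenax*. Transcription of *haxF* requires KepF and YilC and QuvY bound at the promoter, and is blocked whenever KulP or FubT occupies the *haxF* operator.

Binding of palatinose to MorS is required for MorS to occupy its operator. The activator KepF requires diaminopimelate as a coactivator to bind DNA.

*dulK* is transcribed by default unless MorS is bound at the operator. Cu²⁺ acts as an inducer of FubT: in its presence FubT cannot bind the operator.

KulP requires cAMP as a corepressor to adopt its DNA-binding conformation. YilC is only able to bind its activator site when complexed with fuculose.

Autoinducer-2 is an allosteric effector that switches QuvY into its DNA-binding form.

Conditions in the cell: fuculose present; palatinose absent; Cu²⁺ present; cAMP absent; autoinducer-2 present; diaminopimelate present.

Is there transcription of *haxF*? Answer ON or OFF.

ON

Diaminopimelate is present, so KepF is active.
Fuculose is present, so YilC is active.
Autoinducer-2 is present, so QuvY is active.
cAMP is absent, so KulP is inactive.
Cu²⁺ is present, so FubT is inactive.
No repressor is bound and KepF and YilC and QuvY are active, so *haxF* is transcribed.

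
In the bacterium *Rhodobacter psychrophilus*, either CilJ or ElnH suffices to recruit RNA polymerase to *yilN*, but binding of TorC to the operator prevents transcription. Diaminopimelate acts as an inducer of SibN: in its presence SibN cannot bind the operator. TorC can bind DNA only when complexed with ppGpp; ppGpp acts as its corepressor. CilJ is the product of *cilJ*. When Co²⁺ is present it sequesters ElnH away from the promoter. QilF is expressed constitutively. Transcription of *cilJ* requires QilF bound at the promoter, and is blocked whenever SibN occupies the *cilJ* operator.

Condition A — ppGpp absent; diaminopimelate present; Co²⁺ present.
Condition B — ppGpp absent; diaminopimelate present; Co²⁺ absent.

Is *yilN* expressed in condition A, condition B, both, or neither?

Condition A:
ppGpp is absent, so TorC is inactive.
Diaminopimelate is present, so SibN is inactive.
QilF is produced constitutively and is active.
No repressor is bound and QilF is active, so *cilJ* is transcribed.
So CilJ is produced and active.
Co²⁺ is present, so ElnH is inactive.
Activator CilJ is present, so *yilN* is transcribed.
→ *yilN* is ON in A.
Condition B:
ppGpp is absent, so TorC is inactive.
Diaminopimelate is present, so SibN is inactive.
QilF is produced constitutively and is active.
No repressor is bound and QilF is active, so *cilJ* is transcribed.
So CilJ is produced and active.
Co²⁺ is absent, so ElnH is active.
Activator CilJ is present, so *yilN* is transcribed.
→ *yilN* is ON in B.

both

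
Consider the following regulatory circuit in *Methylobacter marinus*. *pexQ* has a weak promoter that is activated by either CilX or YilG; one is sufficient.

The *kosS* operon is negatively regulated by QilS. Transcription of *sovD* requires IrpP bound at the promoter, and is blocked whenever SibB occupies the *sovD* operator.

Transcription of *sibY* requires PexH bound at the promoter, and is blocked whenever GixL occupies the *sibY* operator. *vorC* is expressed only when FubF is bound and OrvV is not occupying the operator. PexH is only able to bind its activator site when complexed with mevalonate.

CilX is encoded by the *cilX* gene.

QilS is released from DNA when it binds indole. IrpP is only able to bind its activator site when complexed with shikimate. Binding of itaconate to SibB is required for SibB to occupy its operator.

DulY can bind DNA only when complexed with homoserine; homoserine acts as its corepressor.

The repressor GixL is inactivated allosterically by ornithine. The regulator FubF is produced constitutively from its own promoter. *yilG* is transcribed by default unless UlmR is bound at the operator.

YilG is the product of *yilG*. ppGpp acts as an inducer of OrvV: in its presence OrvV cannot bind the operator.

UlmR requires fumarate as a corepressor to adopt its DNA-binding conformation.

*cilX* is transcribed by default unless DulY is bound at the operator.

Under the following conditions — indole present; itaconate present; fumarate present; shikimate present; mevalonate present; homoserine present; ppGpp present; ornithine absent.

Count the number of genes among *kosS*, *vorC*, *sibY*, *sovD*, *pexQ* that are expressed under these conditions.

Indole is present, so QilS is inactive.
With no repressor bound, *kosS* is transcribed.
→ *kosS* is ON.
FubF is produced constitutively and is active.
ppGpp is present, so OrvV is inactive.
No repressor is bound and FubF is active, so *vorC* is transcribed.
→ *vorC* is ON.
Mevalonate is present, so PexH is active.
Ornithine is absent, so GixL is active.
With repressor GixL bound, *sibY* is not transcribed.
→ *sibY* is OFF.
Itaconate is present, so SibB is active.
Shikimate is present, so IrpP is active.
With repressor SibB bound, *sovD* is not transcribed.
→ *sovD* is OFF.
Homoserine is present, so DulY is active.
With repressor DulY bound, *cilX* is not transcribed.
So CilX is not produced.
Fumarate is present, so UlmR is active.
With repressor UlmR bound, *yilG* is not transcribed.
So YilG is not produced.
No activator is available at the *pexQ* promoter, so *pexQ* is not transcribed.
→ *pexQ* is OFF.
2 of the 5 genes are transcribed.

2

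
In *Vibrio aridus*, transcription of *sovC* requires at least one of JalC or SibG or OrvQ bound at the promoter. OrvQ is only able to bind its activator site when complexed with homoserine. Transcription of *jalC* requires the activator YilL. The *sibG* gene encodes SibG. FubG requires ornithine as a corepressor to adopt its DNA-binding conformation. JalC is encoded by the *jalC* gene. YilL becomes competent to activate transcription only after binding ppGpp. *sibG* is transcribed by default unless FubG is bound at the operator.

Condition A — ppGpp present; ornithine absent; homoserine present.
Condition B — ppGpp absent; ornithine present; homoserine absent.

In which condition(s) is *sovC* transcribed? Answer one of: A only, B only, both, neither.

A only

Condition A:
ppGpp is present, so YilL is active.
No repressor is bound and YilL is active, so *jalC* is transcribed.
So JalC is produced and active.
Ornithine is absent, so FubG is inactive.
With no repressor bound, *sibG* is transcribed.
So SibG is produced and active.
Homoserine is present, so OrvQ is active.
Activator JalC is present, so *sovC* is transcribed.
→ *sovC* is ON in A.
Condition B:
ppGpp is absent, so YilL is inactive.
Required activator YilL is absent, so *jalC* is not transcribed.
So JalC is not produced.
Ornithine is present, so FubG is active.
With repressor FubG bound, *sibG* is not transcribed.
So SibG is not produced.
Homoserine is absent, so OrvQ is inactive.
No activator is available at the *sovC* promoter, so *sovC* is not transcribed.
→ *sovC* is OFF in B.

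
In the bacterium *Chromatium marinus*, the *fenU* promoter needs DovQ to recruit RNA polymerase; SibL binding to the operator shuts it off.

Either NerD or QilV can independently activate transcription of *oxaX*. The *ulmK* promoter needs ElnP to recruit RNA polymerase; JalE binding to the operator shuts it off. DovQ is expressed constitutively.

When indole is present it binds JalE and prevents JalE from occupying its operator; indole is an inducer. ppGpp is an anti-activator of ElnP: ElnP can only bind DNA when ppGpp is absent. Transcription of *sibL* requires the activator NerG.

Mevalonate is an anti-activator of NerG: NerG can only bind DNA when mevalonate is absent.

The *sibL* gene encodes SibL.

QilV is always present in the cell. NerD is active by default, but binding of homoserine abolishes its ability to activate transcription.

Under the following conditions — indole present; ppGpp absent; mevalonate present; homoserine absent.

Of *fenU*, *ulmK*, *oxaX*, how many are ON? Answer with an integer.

Mevalonate is present, so NerG is inactive.
Required activator NerG is absent, so *sibL* is not transcribed.
So SibL is not produced.
DovQ is produced constitutively and is active.
No repressor is bound and DovQ is active, so *fenU* is transcribed.
→ *fenU* is ON.
Indole is present, so JalE is inactive.
ppGpp is absent, so ElnP is active.
No repressor is bound and ElnP is active, so *ulmK* is transcribed.
→ *ulmK* is ON.
Homoserine is absent, so NerD is active.
QilV is produced constitutively and is active.
Activator NerD is present, so *oxaX* is transcribed.
→ *oxaX* is ON.
3 of the 3 genes are transcribed.

3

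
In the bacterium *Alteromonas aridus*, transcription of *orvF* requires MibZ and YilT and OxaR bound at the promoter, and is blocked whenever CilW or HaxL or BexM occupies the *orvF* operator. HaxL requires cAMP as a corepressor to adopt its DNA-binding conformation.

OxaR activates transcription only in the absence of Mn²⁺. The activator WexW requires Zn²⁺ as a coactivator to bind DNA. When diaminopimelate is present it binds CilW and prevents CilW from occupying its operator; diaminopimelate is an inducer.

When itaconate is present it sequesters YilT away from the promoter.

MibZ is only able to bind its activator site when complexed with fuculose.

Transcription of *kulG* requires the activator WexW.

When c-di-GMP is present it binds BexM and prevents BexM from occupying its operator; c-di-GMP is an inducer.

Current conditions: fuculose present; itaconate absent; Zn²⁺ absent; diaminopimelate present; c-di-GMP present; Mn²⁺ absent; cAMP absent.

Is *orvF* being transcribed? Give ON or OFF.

Fuculose is present, so MibZ is active.
Diaminopimelate is present, so CilW is inactive.
cAMP is absent, so HaxL is inactive.
c-di-GMP is present, so BexM is inactive.
Itaconate is absent, so YilT is active.
Mn²⁺ is absent, so OxaR is active.
No repressor is bound and MibZ and YilT and OxaR are active, so *orvF* is transcribed.

ON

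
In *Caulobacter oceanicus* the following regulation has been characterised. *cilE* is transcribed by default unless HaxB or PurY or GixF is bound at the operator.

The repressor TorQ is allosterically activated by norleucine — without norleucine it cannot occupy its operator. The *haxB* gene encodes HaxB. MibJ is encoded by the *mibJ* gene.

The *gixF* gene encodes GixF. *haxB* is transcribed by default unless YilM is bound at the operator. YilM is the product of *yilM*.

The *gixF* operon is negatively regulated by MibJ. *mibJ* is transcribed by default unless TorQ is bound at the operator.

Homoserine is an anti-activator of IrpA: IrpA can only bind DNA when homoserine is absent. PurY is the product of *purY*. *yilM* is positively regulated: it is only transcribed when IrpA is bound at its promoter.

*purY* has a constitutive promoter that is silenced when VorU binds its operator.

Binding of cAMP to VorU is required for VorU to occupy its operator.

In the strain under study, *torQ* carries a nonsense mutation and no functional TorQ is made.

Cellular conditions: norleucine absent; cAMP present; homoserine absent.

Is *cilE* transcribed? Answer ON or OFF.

ON

Homoserine is absent, so IrpA is active.
No repressor is bound and IrpA is active, so *yilM* is transcribed.
So YilM is produced and active.
With repressor YilM bound, *haxB* is not transcribed.
So HaxB is not produced.
cAMP is present, so VorU is active.
With repressor VorU bound, *purY* is not transcribed.
So PurY is not produced.
TorQ is non-functional in this strain, so it has no effect.
With no repressor bound, *mibJ* is transcribed.
So MibJ is produced and active.
With repressor MibJ bound, *gixF* is not transcribed.
So GixF is not produced.
With no repressor bound, *cilE* is transcribed.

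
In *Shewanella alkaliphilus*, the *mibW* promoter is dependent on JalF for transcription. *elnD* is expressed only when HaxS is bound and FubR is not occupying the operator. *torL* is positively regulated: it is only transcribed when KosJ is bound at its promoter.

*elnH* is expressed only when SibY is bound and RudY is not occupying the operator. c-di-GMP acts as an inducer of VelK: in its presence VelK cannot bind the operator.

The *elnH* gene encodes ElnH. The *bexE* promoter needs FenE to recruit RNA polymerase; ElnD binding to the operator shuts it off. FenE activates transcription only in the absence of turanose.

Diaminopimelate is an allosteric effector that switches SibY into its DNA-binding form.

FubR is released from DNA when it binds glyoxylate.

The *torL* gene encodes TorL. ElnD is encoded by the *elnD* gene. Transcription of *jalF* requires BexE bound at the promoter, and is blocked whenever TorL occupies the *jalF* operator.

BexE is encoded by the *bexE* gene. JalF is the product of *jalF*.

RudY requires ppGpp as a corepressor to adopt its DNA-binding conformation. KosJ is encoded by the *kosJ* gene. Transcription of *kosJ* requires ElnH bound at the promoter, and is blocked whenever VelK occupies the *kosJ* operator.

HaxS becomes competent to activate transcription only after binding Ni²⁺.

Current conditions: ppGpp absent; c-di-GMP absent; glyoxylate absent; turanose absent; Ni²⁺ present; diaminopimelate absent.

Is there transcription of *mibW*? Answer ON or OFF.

ON

Diaminopimelate is absent, so SibY is inactive.
ppGpp is absent, so RudY is inactive.
Required activator SibY is absent, so *elnH* is not transcribed.
So ElnH is not produced.
c-di-GMP is absent, so VelK is active.
With repressor VelK bound, *kosJ* is not transcribed.
So KosJ is not produced.
Required activator KosJ is absent, so *torL* is not transcribed.
So TorL is not produced.
Turanose is absent, so FenE is active.
Ni²⁺ is present, so HaxS is active.
Glyoxylate is absent, so FubR is active.
With repressor FubR bound, *elnD* is not transcribed.
So ElnD is not produced.
No repressor is bound and FenE is active, so *bexE* is transcribed.
So BexE is produced and active.
No repressor is bound and BexE is active, so *jalF* is transcribed.
So JalF is produced and active.
No repressor is bound and JalF is active, so *mibW* is transcribed.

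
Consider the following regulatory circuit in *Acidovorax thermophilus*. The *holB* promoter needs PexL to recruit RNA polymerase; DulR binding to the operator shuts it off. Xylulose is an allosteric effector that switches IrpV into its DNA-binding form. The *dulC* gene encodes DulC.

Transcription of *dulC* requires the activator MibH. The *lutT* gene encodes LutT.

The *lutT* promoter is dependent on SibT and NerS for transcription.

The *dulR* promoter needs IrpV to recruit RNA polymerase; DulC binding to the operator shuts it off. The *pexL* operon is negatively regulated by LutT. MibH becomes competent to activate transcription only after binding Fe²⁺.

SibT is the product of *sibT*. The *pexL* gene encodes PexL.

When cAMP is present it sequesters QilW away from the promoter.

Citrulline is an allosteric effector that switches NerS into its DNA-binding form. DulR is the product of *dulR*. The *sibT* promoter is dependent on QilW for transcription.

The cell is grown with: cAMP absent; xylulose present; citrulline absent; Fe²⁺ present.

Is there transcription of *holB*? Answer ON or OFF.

ON

Fe²⁺ is present, so MibH is active.
No repressor is bound and MibH is active, so *dulC* is transcribed.
So DulC is produced and active.
Xylulose is present, so IrpV is active.
With repressor DulC bound, *dulR* is not transcribed.
So DulR is not produced.
cAMP is absent, so QilW is active.
No repressor is bound and QilW is active, so *sibT* is transcribed.
So SibT is produced and active.
Citrulline is absent, so NerS is inactive.
Required activator NerS is absent, so *lutT* is not transcribed.
So LutT is not produced.
With no repressor bound, *pexL* is transcribed.
So PexL is produced and active.
No repressor is bound and PexL is active, so *holB* is transcribed.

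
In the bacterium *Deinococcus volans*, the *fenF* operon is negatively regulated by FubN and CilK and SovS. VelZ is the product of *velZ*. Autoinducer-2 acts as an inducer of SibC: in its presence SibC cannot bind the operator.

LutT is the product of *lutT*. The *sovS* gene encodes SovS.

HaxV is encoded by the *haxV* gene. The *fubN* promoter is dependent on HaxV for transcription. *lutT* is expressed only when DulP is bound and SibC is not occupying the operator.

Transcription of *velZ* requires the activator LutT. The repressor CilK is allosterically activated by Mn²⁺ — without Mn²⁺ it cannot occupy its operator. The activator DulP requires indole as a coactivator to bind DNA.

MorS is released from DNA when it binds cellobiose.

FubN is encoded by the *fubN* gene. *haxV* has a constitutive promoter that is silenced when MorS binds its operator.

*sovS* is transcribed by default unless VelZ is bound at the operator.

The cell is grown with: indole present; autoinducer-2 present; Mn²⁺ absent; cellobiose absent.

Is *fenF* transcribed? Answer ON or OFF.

ON

Cellobiose is absent, so MorS is active.
With repressor MorS bound, *haxV* is not transcribed.
So HaxV is not produced.
Required activator HaxV is absent, so *fubN* is not transcribed.
So FubN is not produced.
Mn²⁺ is absent, so CilK is inactive.
Autoinducer-2 is present, so SibC is inactive.
Indole is present, so DulP is active.
No repressor is bound and DulP is active, so *lutT* is transcribed.
So LutT is produced and active.
No repressor is bound and LutT is active, so *velZ* is transcribed.
So VelZ is produced and active.
With repressor VelZ bound, *sovS* is not transcribed.
So SovS is not produced.
With no repressor bound, *fenF* is transcribed.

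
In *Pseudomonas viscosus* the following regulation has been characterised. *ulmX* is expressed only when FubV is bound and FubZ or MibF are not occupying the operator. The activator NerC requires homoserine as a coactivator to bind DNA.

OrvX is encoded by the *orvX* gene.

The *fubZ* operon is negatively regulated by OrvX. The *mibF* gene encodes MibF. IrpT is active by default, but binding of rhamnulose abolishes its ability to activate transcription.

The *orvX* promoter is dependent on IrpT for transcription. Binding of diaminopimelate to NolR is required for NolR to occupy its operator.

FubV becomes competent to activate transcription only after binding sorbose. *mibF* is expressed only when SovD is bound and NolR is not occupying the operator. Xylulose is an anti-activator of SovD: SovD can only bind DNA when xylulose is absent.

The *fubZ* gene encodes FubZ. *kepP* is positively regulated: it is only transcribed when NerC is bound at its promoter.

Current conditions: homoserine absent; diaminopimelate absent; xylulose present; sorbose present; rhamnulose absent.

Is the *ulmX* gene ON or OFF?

Sorbose is present, so FubV is active.
Rhamnulose is absent, so IrpT is active.
No repressor is bound and IrpT is active, so *orvX* is transcribed.
So OrvX is produced and active.
With repressor OrvX bound, *fubZ* is not transcribed.
So FubZ is not produced.
Xylulose is present, so SovD is inactive.
Diaminopimelate is absent, so NolR is inactive.
Required activator SovD is absent, so *mibF* is not transcribed.
So MibF is not produced.
No repressor is bound and FubV is active, so *ulmX* is transcribed.

ON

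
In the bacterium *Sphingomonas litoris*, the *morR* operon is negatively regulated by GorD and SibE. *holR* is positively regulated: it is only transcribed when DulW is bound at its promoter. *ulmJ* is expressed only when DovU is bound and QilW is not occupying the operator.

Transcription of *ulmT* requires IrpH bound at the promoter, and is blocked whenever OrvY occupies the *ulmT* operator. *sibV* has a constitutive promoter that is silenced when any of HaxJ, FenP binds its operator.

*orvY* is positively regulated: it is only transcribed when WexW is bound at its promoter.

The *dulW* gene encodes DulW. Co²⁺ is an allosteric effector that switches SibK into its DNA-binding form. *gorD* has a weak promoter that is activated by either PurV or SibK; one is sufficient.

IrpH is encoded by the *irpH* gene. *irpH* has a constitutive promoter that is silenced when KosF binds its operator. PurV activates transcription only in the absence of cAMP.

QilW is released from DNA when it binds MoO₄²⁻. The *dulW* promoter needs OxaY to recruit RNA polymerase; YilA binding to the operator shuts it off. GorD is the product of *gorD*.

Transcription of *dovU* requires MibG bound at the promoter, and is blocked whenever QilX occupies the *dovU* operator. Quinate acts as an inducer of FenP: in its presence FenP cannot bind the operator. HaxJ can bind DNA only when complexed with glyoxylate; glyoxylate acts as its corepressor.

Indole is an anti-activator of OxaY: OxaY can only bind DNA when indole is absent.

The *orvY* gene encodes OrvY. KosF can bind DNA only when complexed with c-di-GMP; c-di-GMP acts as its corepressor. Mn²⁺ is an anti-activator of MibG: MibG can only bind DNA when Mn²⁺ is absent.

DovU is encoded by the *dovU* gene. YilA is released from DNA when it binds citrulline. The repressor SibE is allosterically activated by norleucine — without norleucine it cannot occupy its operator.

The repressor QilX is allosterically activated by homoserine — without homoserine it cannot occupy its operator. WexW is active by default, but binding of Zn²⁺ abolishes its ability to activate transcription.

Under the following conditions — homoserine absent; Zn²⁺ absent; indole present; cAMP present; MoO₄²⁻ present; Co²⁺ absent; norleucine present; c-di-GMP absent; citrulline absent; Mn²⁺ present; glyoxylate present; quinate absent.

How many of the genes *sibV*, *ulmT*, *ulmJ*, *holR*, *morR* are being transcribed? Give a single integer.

Glyoxylate is present, so HaxJ is active.
Quinate is absent, so FenP is active.
With repressor HaxJ bound, *sibV* is not transcribed.
→ *sibV* is OFF.
c-di-GMP is absent, so KosF is inactive.
With no repressor bound, *irpH* is transcribed.
So IrpH is produced and active.
Zn²⁺ is absent, so WexW is active.
No repressor is bound and WexW is active, so *orvY* is transcribed.
So OrvY is produced and active.
With repressor OrvY bound, *ulmT* is not transcribed.
→ *ulmT* is OFF.
Mn²⁺ is present, so MibG is inactive.
Homoserine is absent, so QilX is inactive.
Required activator MibG is absent, so *dovU* is not transcribed.
So DovU is not produced.
MoO₄²⁻ is present, so QilW is inactive.
Required activator DovU is absent, so *ulmJ* is not transcribed.
→ *ulmJ* is OFF.
Indole is present, so OxaY is inactive.
Citrulline is absent, so YilA is active.
With repressor YilA bound, *dulW* is not transcribed.
So DulW is not produced.
Required activator DulW is absent, so *holR* is not transcribed.
→ *holR* is OFF.
cAMP is present, so PurV is inactive.
Co²⁺ is absent, so SibK is inactive.
No activator is available at the *gorD* promoter, so *gorD* is not transcribed.
So GorD is not produced.
Norleucine is present, so SibE is active.
With repressor SibE bound, *morR* is not transcribed.
→ *morR* is OFF.
0 of the 5 genes are transcribed.

0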